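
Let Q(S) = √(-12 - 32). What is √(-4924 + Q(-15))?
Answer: √(-4924 + 2*I*√11) ≈ 0.0473 + 70.171*I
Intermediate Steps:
Q(S) = 2*I*√11 (Q(S) = √(-44) = 2*I*√11)
√(-4924 + Q(-15)) = √(-4924 + 2*I*√11)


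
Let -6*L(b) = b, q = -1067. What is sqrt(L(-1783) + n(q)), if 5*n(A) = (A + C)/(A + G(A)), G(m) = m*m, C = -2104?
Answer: sqrt(21625444998089790)/8530665 ≈ 17.238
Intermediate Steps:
G(m) = m**2
L(b) = -b/6
n(A) = (-2104 + A)/(5*(A + A**2)) (n(A) = ((A - 2104)/(A + A**2))/5 = ((-2104 + A)/(A + A**2))/5 = (-2104 + A)/(5*(A + A**2)))
sqrt(L(-1783) + n(q)) = sqrt(-1/6*(-1783) + (1/5)*(-2104 - 1067)/(-1067*(1 - 1067))) = sqrt(1783/6 + (1/5)*(-1/1067)*(-3171)/(-1066)) = sqrt(1783/6 + (1/5)*(-1/1067)*(-1/1066)*(-3171)) = sqrt(1783/6 - 3171/5687110) = sqrt(2535024526/8530665) = sqrt(21625444998089790)/8530665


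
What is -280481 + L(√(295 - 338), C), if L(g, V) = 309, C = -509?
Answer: -280172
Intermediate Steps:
-280481 + L(√(295 - 338), C) = -280481 + 309 = -280172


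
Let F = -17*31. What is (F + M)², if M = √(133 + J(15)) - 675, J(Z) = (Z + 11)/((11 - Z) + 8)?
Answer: 2889887/2 - 3606*√62 ≈ 1.4166e+6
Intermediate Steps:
J(Z) = (11 + Z)/(19 - Z)
F = -527
M = -675 + 3*√62/2 (M = √(133 + (-11 - 1*15)/(-19 + 15)) - 675 = √(133 + (-11 - 15)/(-4)) - 675 = √(133 - ¼*(-26)) - 675 = √(133 + 13/2) - 675 = √(279/2) - 675 = 3*√62/2 - 675 = -675 + 3*√62/2 ≈ -663.19)
(F + M)² = (-527 + (-675 + 3*√62/2))² = (-1202 + 3*√62/2)²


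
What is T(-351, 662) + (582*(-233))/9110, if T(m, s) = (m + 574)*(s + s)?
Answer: 1344805057/4555 ≈ 2.9524e+5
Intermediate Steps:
T(m, s) = 2*s*(574 + m) (T(m, s) = (574 + m)*(2*s) = 2*s*(574 + m))
T(-351, 662) + (582*(-233))/9110 = 2*662*(574 - 351) + (582*(-233))/9110 = 2*662*223 - 135606*1/9110 = 295252 - 67803/4555 = 1344805057/4555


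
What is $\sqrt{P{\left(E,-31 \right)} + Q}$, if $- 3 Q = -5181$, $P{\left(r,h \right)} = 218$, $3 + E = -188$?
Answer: $\sqrt{1945} \approx 44.102$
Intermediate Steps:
$E = -191$ ($E = -3 - 188 = -191$)
$Q = 1727$ ($Q = \left(- \frac{1}{3}\right) \left(-5181\right) = 1727$)
$\sqrt{P{\left(E,-31 \right)} + Q} = \sqrt{218 + 1727} = \sqrt{1945}$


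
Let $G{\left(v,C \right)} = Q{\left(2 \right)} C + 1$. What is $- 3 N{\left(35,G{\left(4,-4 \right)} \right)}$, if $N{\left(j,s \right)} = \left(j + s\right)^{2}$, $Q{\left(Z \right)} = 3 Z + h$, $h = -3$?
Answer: $-1728$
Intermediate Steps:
$Q{\left(Z \right)} = -3 + 3 Z$ ($Q{\left(Z \right)} = 3 Z - 3 = -3 + 3 Z$)
$G{\left(v,C \right)} = 1 + 3 C$ ($G{\left(v,C \right)} = \left(-3 + 3 \cdot 2\right) C + 1 = \left(-3 + 6\right) C + 1 = 3 C + 1 = 1 + 3 C$)
$- 3 N{\left(35,G{\left(4,-4 \right)} \right)} = - 3 \left(35 + \left(1 + 3 \left(-4\right)\right)\right)^{2} = - 3 \left(35 + \left(1 - 12\right)\right)^{2} = - 3 \left(35 - 11\right)^{2} = - 3 \cdot 24^{2} = \left(-3\right) 576 = -1728$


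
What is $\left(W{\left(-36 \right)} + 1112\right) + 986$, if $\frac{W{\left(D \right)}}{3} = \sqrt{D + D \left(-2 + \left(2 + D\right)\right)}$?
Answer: $2098 + 18 \sqrt{35} \approx 2204.5$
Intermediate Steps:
$W{\left(D \right)} = 3 \sqrt{D + D^{2}}$ ($W{\left(D \right)} = 3 \sqrt{D + D \left(-2 + \left(2 + D\right)\right)} = 3 \sqrt{D + D D} = 3 \sqrt{D + D^{2}}$)
$\left(W{\left(-36 \right)} + 1112\right) + 986 = \left(3 \sqrt{- 36 \left(1 - 36\right)} + 1112\right) + 986 = \left(3 \sqrt{\left(-36\right) \left(-35\right)} + 1112\right) + 986 = \left(3 \sqrt{1260} + 1112\right) + 986 = \left(3 \cdot 6 \sqrt{35} + 1112\right) + 986 = \left(18 \sqrt{35} + 1112\right) + 986 = \left(1112 + 18 \sqrt{35}\right) + 986 = 2098 + 18 \sqrt{35}$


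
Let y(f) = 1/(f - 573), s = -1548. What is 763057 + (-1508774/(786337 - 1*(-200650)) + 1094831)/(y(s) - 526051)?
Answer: 840302678910100686365/1101234862959764 ≈ 7.6306e+5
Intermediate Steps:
y(f) = 1/(-573 + f)
763057 + (-1508774/(786337 - 1*(-200650)) + 1094831)/(y(s) - 526051) = 763057 + (-1508774/(786337 - 1*(-200650)) + 1094831)/(1/(-573 - 1548) - 526051) = 763057 + (-1508774/(786337 + 200650) + 1094831)/(1/(-2121) - 526051) = 763057 + (-1508774/986987 + 1094831)/(-1/2121 - 526051) = 763057 + (-1508774*1/986987 + 1094831)/(-1115754172/2121) = 763057 + (-1508774/986987 + 1094831)*(-2121/1115754172) = 763057 + (1080582455423/986987)*(-2121/1115754172) = 763057 - 2291915387952183/1101234862959764 = 840302678910100686365/1101234862959764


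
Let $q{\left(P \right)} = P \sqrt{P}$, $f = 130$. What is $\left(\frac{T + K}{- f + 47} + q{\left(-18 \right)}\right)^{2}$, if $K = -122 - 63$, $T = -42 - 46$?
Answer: $- \frac{40102119}{6889} - \frac{29484 i \sqrt{2}}{83} \approx -5821.2 - 502.37 i$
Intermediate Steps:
$T = -88$ ($T = -42 - 46 = -88$)
$q{\left(P \right)} = P^{\frac{3}{2}}$
$K = -185$ ($K = -122 - 63 = -185$)
$\left(\frac{T + K}{- f + 47} + q{\left(-18 \right)}\right)^{2} = \left(\frac{-88 - 185}{\left(-1\right) 130 + 47} + \left(-18\right)^{\frac{3}{2}}\right)^{2} = \left(- \frac{273}{-130 + 47} - 54 i \sqrt{2}\right)^{2} = \left(- \frac{273}{-83} - 54 i \sqrt{2}\right)^{2} = \left(\left(-273\right) \left(- \frac{1}{83}\right) - 54 i \sqrt{2}\right)^{2} = \left(\frac{273}{83} - 54 i \sqrt{2}\right)^{2}$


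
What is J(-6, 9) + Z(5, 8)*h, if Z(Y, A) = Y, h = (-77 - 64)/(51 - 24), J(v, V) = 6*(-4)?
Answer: -451/9 ≈ -50.111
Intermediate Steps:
J(v, V) = -24
h = -47/9 (h = -141/27 = -141*1/27 = -47/9 ≈ -5.2222)
J(-6, 9) + Z(5, 8)*h = -24 + 5*(-47/9) = -24 - 235/9 = -451/9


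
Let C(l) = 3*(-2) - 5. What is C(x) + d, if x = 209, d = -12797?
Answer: -12808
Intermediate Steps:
C(l) = -11 (C(l) = -6 - 5 = -11)
C(x) + d = -11 - 12797 = -12808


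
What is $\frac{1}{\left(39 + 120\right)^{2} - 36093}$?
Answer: $- \frac{1}{10812} \approx -9.249 \cdot 10^{-5}$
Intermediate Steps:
$\frac{1}{\left(39 + 120\right)^{2} - 36093} = \frac{1}{159^{2} - 36093} = \frac{1}{25281 - 36093} = \frac{1}{-10812} = - \frac{1}{10812}$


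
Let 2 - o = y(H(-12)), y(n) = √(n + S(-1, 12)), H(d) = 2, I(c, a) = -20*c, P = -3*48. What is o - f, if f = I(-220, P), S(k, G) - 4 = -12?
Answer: -4398 - I*√6 ≈ -4398.0 - 2.4495*I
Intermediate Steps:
S(k, G) = -8 (S(k, G) = 4 - 12 = -8)
P = -144
y(n) = √(-8 + n) (y(n) = √(n - 8) = √(-8 + n))
f = 4400 (f = -20*(-220) = 4400)
o = 2 - I*√6 (o = 2 - √(-8 + 2) = 2 - √(-6) = 2 - I*√6 ≈ 2.0 - 2.4495*I)
o - f = (2 - I*√6) - 1*4400 = (2 - I*√6) - 4400 = -4398 - I*√6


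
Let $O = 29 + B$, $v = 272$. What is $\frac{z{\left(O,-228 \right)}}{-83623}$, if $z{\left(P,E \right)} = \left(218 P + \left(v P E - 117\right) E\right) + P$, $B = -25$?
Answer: $- \frac{56586144}{83623} \approx -676.68$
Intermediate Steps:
$O = 4$ ($O = 29 - 25 = 4$)
$z{\left(P,E \right)} = 219 P + E \left(-117 + 272 E P\right)$ ($z{\left(P,E \right)} = \left(218 P + \left(272 P E - 117\right) E\right) + P = \left(218 P + \left(272 E P - 117\right) E\right) + P = \left(218 P + \left(-117 + 272 E P\right) E\right) + P = \left(218 P + E \left(-117 + 272 E P\right)\right) + P = 219 P + E \left(-117 + 272 E P\right)$)
$\frac{z{\left(O,-228 \right)}}{-83623} = \frac{\left(-117\right) \left(-228\right) + 219 \cdot 4 + 272 \cdot 4 \left(-228\right)^{2}}{-83623} = \left(26676 + 876 + 272 \cdot 4 \cdot 51984\right) \left(- \frac{1}{83623}\right) = \left(26676 + 876 + 56558592\right) \left(- \frac{1}{83623}\right) = 56586144 \left(- \frac{1}{83623}\right) = - \frac{56586144}{83623}$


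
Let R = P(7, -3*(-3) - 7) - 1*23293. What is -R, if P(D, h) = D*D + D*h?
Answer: 23230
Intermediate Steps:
P(D, h) = D² + D*h
R = -23230 (R = 7*(7 + (-3*(-3) - 7)) - 1*23293 = 7*(7 + (9 - 7)) - 23293 = 7*(7 + 2) - 23293 = 7*9 - 23293 = 63 - 23293 = -23230)
-R = -1*(-23230) = 23230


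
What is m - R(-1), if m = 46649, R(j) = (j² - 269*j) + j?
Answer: 46380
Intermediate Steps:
R(j) = j² - 268*j
m - R(-1) = 46649 - (-1)*(-268 - 1) = 46649 - (-1)*(-269) = 46649 - 1*269 = 46649 - 269 = 46380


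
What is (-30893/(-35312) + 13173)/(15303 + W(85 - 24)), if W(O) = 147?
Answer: 465195869/545570400 ≈ 0.85268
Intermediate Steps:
(-30893/(-35312) + 13173)/(15303 + W(85 - 24)) = (-30893/(-35312) + 13173)/(15303 + 147) = (-30893*(-1/35312) + 13173)/15450 = (30893/35312 + 13173)*(1/15450) = (465195869/35312)*(1/15450) = 465195869/545570400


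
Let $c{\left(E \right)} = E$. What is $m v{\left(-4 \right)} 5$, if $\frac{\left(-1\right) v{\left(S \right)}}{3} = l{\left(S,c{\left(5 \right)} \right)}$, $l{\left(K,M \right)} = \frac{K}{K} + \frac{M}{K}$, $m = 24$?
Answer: $90$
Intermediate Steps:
$l{\left(K,M \right)} = 1 + \frac{M}{K}$
$v{\left(S \right)} = - \frac{3 \left(5 + S\right)}{S}$ ($v{\left(S \right)} = - 3 \frac{S + 5}{S} = - 3 \frac{5 + S}{S} = - \frac{3 \left(5 + S\right)}{S}$)
$m v{\left(-4 \right)} 5 = 24 \left(-3 - \frac{15}{-4}\right) 5 = 24 \left(-3 - - \frac{15}{4}\right) 5 = 24 \left(-3 + \frac{15}{4}\right) 5 = 24 \cdot \frac{3}{4} \cdot 5 = 18 \cdot 5 = 90$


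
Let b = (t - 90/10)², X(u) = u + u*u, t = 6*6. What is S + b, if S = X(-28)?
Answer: 1485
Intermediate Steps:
t = 36
X(u) = u + u²
S = 756 (S = -28*(1 - 28) = -28*(-27) = 756)
b = 729 (b = (36 - 90/10)² = (36 - 90*⅒)² = (36 - 9)² = 27² = 729)
S + b = 756 + 729 = 1485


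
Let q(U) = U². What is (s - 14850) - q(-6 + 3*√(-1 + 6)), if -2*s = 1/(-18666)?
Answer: -557404091/37332 + 36*√5 ≈ -14851.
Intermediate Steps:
s = 1/37332 (s = -½/(-18666) = -½*(-1/18666) = 1/37332 ≈ 2.6787e-5)
(s - 14850) - q(-6 + 3*√(-1 + 6)) = (1/37332 - 14850) - (-6 + 3*√(-1 + 6))² = -554380199/37332 - (-6 + 3*√5)²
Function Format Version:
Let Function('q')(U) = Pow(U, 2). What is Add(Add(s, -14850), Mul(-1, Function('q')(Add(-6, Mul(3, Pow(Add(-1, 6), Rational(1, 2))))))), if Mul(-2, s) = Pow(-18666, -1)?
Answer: Add(Rational(-557404091, 37332), Mul(36, Pow(5, Rational(1, 2)))) ≈ -14851.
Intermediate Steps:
s = Rational(1, 37332) (s = Mul(Rational(-1, 2), Pow(-18666, -1)) = Mul(Rational(-1, 2), Rational(-1, 18666)) = Rational(1, 37332) ≈ 2.6787e-5)
Add(Add(s, -14850), Mul(-1, Function('q')(Add(-6, Mul(3, Pow(Add(-1, 6), Rational(1, 2))))))) = Add(Add(Rational(1, 37332), -14850), Mul(-1, Pow(Add(-6, Mul(3, Pow(Add(-1, 6), Rational(1, 2)))), 2))) = Add(Rational(-554380199, 37332), Mul(-1, Pow(Add(-6, Mul(3, Pow(5, Rational(1, 2)))), 2)))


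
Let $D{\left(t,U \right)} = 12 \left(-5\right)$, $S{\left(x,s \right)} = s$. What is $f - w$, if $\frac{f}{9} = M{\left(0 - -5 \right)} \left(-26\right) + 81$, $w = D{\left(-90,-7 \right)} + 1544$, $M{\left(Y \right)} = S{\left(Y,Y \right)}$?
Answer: $-1925$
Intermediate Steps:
$D{\left(t,U \right)} = -60$
$M{\left(Y \right)} = Y$
$w = 1484$ ($w = -60 + 1544 = 1484$)
$f = -441$ ($f = 9 \left(\left(0 - -5\right) \left(-26\right) + 81\right) = 9 \left(\left(0 + 5\right) \left(-26\right) + 81\right) = 9 \left(5 \left(-26\right) + 81\right) = 9 \left(-130 + 81\right) = 9 \left(-49\right) = -441$)
$f - w = -441 - 1484 = -1925$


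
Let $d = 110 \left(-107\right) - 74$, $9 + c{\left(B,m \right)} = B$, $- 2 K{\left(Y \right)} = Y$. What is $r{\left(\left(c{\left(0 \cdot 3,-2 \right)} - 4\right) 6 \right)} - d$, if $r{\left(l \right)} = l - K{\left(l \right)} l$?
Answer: $14808$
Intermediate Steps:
$K{\left(Y \right)} = - \frac{Y}{2}$
$c{\left(B,m \right)} = -9 + B$
$d = -11844$ ($d = -11770 - 74 = -11844$)
$r{\left(l \right)} = l + \frac{l^{2}}{2}$ ($r{\left(l \right)} = l - - \frac{l}{2} l = l - - \frac{l^{2}}{2} = l + \frac{l^{2}}{2}$)
$r{\left(\left(c{\left(0 \cdot 3,-2 \right)} - 4\right) 6 \right)} - d = \frac{\left(\left(-9 + 0 \cdot 3\right) - 4\right) 6 \left(2 + \left(\left(-9 + 0 \cdot 3\right) - 4\right) 6\right)}{2} - -11844 = \frac{\left(\left(-9 + 0\right) - 4\right) 6 \left(2 + \left(\left(-9 + 0\right) - 4\right) 6\right)}{2} + 11844 = \frac{\left(-9 - 4\right) 6 \left(2 + \left(-9 - 4\right) 6\right)}{2} + 11844 = \frac{\left(-13\right) 6 \left(2 - 78\right)}{2} + 11844 = \frac{1}{2} \left(-78\right) \left(2 - 78\right) + 11844 = \frac{1}{2} \left(-78\right) \left(-76\right) + 11844 = 2964 + 11844 = 14808$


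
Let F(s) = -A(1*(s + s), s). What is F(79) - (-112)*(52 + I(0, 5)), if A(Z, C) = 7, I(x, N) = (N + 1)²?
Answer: 9849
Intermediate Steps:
I(x, N) = (1 + N)²
F(s) = -7 (F(s) = -1*7 = -7)
F(79) - (-112)*(52 + I(0, 5)) = -7 - (-112)*(52 + (1 + 5)²) = -7 - (-112)*(52 + 6²) = -7 - (-112)*(52 + 36) = -7 - (-112)*88 = -7 - 1*(-9856) = -7 + 9856 = 9849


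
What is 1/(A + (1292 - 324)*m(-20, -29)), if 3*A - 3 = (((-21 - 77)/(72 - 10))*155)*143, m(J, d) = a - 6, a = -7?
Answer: -3/72784 ≈ -4.1218e-5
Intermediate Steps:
m(J, d) = -13 (m(J, d) = -7 - 6 = -13)
A = -35032/3 (A = 1 + ((((-21 - 77)/(72 - 10))*155)*143)/3 = 1 + ((-98/62*155)*143)/3 = 1 + ((-98*1/62*155)*143)/3 = 1 + (-49/31*155*143)/3 = 1 + (-245*143)/3 = 1 + (⅓)*(-35035) = 1 - 35035/3 = -35032/3 ≈ -11677.)
1/(A + (1292 - 324)*m(-20, -29)) = 1/(-35032/3 + (1292 - 324)*(-13)) = 1/(-35032/3 + 968*(-13)) = 1/(-35032/3 - 12584) = 1/(-72784/3) = -3/72784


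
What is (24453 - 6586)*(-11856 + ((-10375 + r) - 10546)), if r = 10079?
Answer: -405545166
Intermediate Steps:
(24453 - 6586)*(-11856 + ((-10375 + r) - 10546)) = (24453 - 6586)*(-11856 + ((-10375 + 10079) - 10546)) = 17867*(-11856 + (-296 - 10546)) = 17867*(-11856 - 10842) = 17867*(-22698) = -405545166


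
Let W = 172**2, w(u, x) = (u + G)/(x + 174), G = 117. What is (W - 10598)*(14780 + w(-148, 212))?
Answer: 54158030157/193 ≈ 2.8061e+8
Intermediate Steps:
w(u, x) = (117 + u)/(174 + x) (w(u, x) = (u + 117)/(x + 174) = (117 + u)/(174 + x))
W = 29584
(W - 10598)*(14780 + w(-148, 212)) = (29584 - 10598)*(14780 + (117 - 148)/(174 + 212)) = 18986*(14780 - 31/386) = 18986*(5705049/386) = 54158030157/193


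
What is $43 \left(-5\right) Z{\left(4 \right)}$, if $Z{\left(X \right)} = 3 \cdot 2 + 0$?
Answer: $-1290$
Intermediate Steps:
$Z{\left(X \right)} = 6$ ($Z{\left(X \right)} = 6 + 0 = 6$)
$43 \left(-5\right) Z{\left(4 \right)} = 43 \left(-5\right) 6 = \left(-215\right) 6 = -1290$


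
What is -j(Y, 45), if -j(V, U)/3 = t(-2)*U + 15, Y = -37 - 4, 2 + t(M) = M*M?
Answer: 315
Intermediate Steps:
t(M) = -2 + M**2 (t(M) = -2 + M*M = -2 + M**2)
Y = -41
j(V, U) = -45 - 6*U (j(V, U) = -3*((-2 + (-2)**2)*U + 15) = -3*((-2 + 4)*U + 15) = -3*(2*U + 15) = -3*(15 + 2*U) = -45 - 6*U)
-j(Y, 45) = -(-45 - 6*45) = -(-45 - 270) = -1*(-315) = 315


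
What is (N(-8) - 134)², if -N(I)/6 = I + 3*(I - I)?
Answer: 7396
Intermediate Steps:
N(I) = -6*I (N(I) = -6*(I + 3*(I - I)) = -6*(I + 3*0) = -6*(I + 0) = -6*I)
(N(-8) - 134)² = (-6*(-8) - 134)² = (48 - 134)² = (-86)² = 7396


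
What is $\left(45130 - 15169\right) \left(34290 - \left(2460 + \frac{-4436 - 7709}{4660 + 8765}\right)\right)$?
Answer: $\frac{853548732273}{895} \approx 9.5369 \cdot 10^{8}$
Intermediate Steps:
$\left(45130 - 15169\right) \left(34290 - \left(2460 + \frac{-4436 - 7709}{4660 + 8765}\right)\right) = 29961 \left(34290 - \left(2460 - \frac{12145}{13425}\right)\right) = 29961 \left(34290 - \left(2460 - \frac{2429}{2685}\right)\right) = 29961 \left(34290 - \frac{6602671}{2685}\right) = 29961 \cdot \frac{85465979}{2685} = \frac{853548732273}{895}$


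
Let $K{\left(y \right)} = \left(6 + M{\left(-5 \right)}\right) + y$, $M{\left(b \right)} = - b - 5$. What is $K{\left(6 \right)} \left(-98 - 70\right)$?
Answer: $-2016$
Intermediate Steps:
$M{\left(b \right)} = -5 - b$
$K{\left(y \right)} = 6 + y$ ($K{\left(y \right)} = \left(6 - 0\right) + y = \left(6 + \left(-5 + 5\right)\right) + y = \left(6 + 0\right) + y = 6 + y$)
$K{\left(6 \right)} \left(-98 - 70\right) = \left(6 + 6\right) \left(-98 - 70\right) = 12 \left(-168\right) = -2016$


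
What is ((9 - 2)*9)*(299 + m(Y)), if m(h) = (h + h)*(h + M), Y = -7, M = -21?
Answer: 43533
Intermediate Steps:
m(h) = 2*h*(-21 + h) (m(h) = (h + h)*(h - 21) = (2*h)*(-21 + h) = 2*h*(-21 + h))
((9 - 2)*9)*(299 + m(Y)) = ((9 - 2)*9)*(299 + 2*(-7)*(-21 - 7)) = (7*9)*(299 + 2*(-7)*(-28)) = 63*(299 + 392) = 63*691 = 43533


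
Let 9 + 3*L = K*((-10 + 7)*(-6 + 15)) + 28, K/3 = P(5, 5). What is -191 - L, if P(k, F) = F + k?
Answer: 218/3 ≈ 72.667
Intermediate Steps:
K = 30 (K = 3*(5 + 5) = 3*10 = 30)
L = -791/3 (L = -3 + (30*((-10 + 7)*(-6 + 15)) + 28)/3 = -3 + (30*(-3*9) + 28)/3 = -3 + (30*(-27) + 28)/3 = -3 + (-810 + 28)/3 = -3 + (⅓)*(-782) = -3 - 782/3 = -791/3 ≈ -263.67)
-191 - L = -191 - 1*(-791/3) = -191 + 791/3 = 218/3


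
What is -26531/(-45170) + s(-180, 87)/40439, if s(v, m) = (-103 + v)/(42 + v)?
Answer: 37017801038/63018722235 ≈ 0.58741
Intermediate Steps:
s(v, m) = (-103 + v)/(42 + v)
-26531/(-45170) + s(-180, 87)/40439 = -26531/(-45170) + ((-103 - 180)/(42 - 180))/40439 = -26531*(-1/45170) + (-283/(-138))*(1/40439) = 26531/45170 - 1/138*(-283)*(1/40439) = 26531/45170 + (283/138)*(1/40439) = 26531/45170 + 283/5580582 = 37017801038/63018722235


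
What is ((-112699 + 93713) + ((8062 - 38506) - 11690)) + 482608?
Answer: 421488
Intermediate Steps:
((-112699 + 93713) + ((8062 - 38506) - 11690)) + 482608 = (-18986 + (-30444 - 11690)) + 482608 = (-18986 - 42134) + 482608 = -61120 + 482608 = 421488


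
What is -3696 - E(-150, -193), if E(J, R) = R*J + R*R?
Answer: -69895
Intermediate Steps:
E(J, R) = R² + J*R (E(J, R) = J*R + R² = R² + J*R)
-3696 - E(-150, -193) = -3696 - (-193)*(-150 - 193) = -3696 - (-193)*(-343) = -3696 - 1*66199 = -3696 - 66199 = -69895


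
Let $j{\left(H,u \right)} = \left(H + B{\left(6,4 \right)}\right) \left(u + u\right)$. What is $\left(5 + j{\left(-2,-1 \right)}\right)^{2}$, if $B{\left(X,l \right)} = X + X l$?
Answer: $2601$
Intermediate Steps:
$j{\left(H,u \right)} = 2 u \left(30 + H\right)$ ($j{\left(H,u \right)} = \left(H + 6 \left(1 + 4\right)\right) \left(u + u\right) = \left(H + 6 \cdot 5\right) 2 u = \left(H + 30\right) 2 u = \left(30 + H\right) 2 u = 2 u \left(30 + H\right)$)
$\left(5 + j{\left(-2,-1 \right)}\right)^{2} = \left(5 + 2 \left(-1\right) \left(30 - 2\right)\right)^{2} = \left(5 + 2 \left(-1\right) 28\right)^{2} = \left(5 - 56\right)^{2} = \left(-51\right)^{2} = 2601$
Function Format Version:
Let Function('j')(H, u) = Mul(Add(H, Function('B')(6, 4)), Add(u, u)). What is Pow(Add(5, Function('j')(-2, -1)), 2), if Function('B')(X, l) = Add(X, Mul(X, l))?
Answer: 2601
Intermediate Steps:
Function('j')(H, u) = Mul(2, u, Add(30, H)) (Function('j')(H, u) = Mul(Add(H, Mul(6, Add(1, 4))), Add(u, u)) = Mul(Add(H, Mul(6, 5)), Mul(2, u)) = Mul(Add(H, 30), Mul(2, u)) = Mul(Add(30, H), Mul(2, u)) = Mul(2, u, Add(30, H)))
Pow(Add(5, Function('j')(-2, -1)), 2) = Pow(Add(5, Mul(2, -1, Add(30, -2))), 2) = Pow(Add(5, Mul(2, -1, 28)), 2) = Pow(Add(5, -56), 2) = Pow(-51, 2) = 2601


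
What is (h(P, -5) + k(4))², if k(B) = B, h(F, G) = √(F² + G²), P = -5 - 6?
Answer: (4 + √146)² ≈ 258.66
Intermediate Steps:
P = -11
(h(P, -5) + k(4))² = (√((-11)² + (-5)²) + 4)² = (√(121 + 25) + 4)² = (√146 + 4)² = (4 + √146)²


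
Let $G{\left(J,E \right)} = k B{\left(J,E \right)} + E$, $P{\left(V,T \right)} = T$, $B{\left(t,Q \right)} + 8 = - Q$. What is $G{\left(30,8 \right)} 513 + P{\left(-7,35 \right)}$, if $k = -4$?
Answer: $36971$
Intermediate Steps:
$B{\left(t,Q \right)} = -8 - Q$
$G{\left(J,E \right)} = 32 + 5 E$ ($G{\left(J,E \right)} = - 4 \left(-8 - E\right) + E = \left(32 + 4 E\right) + E = 32 + 5 E$)
$G{\left(30,8 \right)} 513 + P{\left(-7,35 \right)} = \left(32 + 5 \cdot 8\right) 513 + 35 = \left(32 + 40\right) 513 + 35 = 72 \cdot 513 + 35 = 36936 + 35 = 36971$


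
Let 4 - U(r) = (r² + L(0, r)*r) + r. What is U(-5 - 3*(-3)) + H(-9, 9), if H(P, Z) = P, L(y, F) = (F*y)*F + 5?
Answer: -45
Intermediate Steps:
L(y, F) = 5 + y*F² (L(y, F) = y*F² + 5 = 5 + y*F²)
U(r) = 4 - r² - 6*r (U(r) = 4 - ((r² + (5 + 0*r²)*r) + r) = 4 - ((r² + (5 + 0)*r) + r) = 4 - ((r² + 5*r) + r) = 4 - (r² + 6*r) = 4 + (-r² - 6*r) = 4 - r² - 6*r)
U(-5 - 3*(-3)) + H(-9, 9) = (4 - (-5 - 3*(-3))² - 6*(-5 - 3*(-3))) - 9 = (4 - (-5 + 9)² - 6*(-5 + 9)) - 9 = (4 - 1*4² - 6*4) - 9 = (4 - 1*16 - 24) - 9 = (4 - 16 - 24) - 9 = -36 - 9 = -45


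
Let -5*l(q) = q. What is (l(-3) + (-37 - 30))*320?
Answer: -21248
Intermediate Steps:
l(q) = -q/5
(l(-3) + (-37 - 30))*320 = (-1/5*(-3) + (-37 - 30))*320 = (3/5 - 67)*320 = -332/5*320 = -21248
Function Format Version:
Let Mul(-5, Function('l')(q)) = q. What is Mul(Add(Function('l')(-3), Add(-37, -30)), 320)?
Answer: -21248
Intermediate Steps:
Function('l')(q) = Mul(Rational(-1, 5), q)
Mul(Add(Function('l')(-3), Add(-37, -30)), 320) = Mul(Add(Mul(Rational(-1, 5), -3), Add(-37, -30)), 320) = Mul(Add(Rational(3, 5), -67), 320) = Mul(Rational(-332, 5), 320) = -21248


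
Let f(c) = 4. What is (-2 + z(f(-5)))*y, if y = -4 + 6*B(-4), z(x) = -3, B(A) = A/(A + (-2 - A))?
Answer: -40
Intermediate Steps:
B(A) = -A/2 (B(A) = A/(-2) = -A/2)
y = 8 (y = -4 + 6*(-1/2*(-4)) = -4 + 6*2 = -4 + 12 = 8)
(-2 + z(f(-5)))*y = (-2 - 3)*8 = -5*8 = -40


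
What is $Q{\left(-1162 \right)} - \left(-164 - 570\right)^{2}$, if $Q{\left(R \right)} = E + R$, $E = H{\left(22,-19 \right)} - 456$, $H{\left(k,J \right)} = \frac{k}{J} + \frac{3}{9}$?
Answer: $- \frac{30801365}{57} \approx -5.4038 \cdot 10^{5}$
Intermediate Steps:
$H{\left(k,J \right)} = \frac{1}{3} + \frac{k}{J}$ ($H{\left(k,J \right)} = \frac{k}{J} + 3 \cdot \frac{1}{9} = \frac{k}{J} + \frac{1}{3} = \frac{1}{3} + \frac{k}{J}$)
$E = - \frac{26039}{57}$ ($E = \frac{22 + \frac{1}{3} \left(-19\right)}{-19} - 456 = - \frac{22 - \frac{19}{3}}{19} - 456 = \left(- \frac{1}{19}\right) \frac{47}{3} - 456 = - \frac{47}{57} - 456 = - \frac{26039}{57} \approx -456.82$)
$Q{\left(R \right)} = - \frac{26039}{57} + R$
$Q{\left(-1162 \right)} - \left(-164 - 570\right)^{2} = \left(- \frac{26039}{57} - 1162\right) - \left(-164 - 570\right)^{2} = - \frac{92273}{57} - \left(-164 - 570\right)^{2} = - \frac{92273}{57} - \left(-734\right)^{2} = - \frac{92273}{57} - 538756 = - \frac{30801365}{57}$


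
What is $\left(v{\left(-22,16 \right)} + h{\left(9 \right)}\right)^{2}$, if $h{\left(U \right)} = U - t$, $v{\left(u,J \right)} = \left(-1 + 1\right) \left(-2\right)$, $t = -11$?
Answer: $400$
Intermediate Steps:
$v{\left(u,J \right)} = 0$ ($v{\left(u,J \right)} = 0 \left(-2\right) = 0$)
$h{\left(U \right)} = 11 + U$ ($h{\left(U \right)} = U - -11 = U + 11 = 11 + U$)
$\left(v{\left(-22,16 \right)} + h{\left(9 \right)}\right)^{2} = \left(0 + \left(11 + 9\right)\right)^{2} = \left(0 + 20\right)^{2} = 20^{2} = 400$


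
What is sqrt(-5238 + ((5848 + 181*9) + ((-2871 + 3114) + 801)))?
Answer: 7*sqrt(67) ≈ 57.297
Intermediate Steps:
sqrt(-5238 + ((5848 + 181*9) + ((-2871 + 3114) + 801))) = sqrt(-5238 + ((5848 + 1629) + (243 + 801))) = sqrt(-5238 + (7477 + 1044)) = sqrt(-5238 + 8521) = sqrt(3283) = 7*sqrt(67)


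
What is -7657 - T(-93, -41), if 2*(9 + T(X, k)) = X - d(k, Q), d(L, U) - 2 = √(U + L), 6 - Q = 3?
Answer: -15201/2 + I*√38/2 ≈ -7600.5 + 3.0822*I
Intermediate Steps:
Q = 3 (Q = 6 - 1*3 = 6 - 3 = 3)
d(L, U) = 2 + √(L + U) (d(L, U) = 2 + √(U + L) = 2 + √(L + U))
T(X, k) = -10 + X/2 - √(3 + k)/2 (T(X, k) = -9 + (X - (2 + √(k + 3)))/2 = -9 + (X - (2 + √(3 + k)))/2 = -9 + (X + (-2 - √(3 + k)))/2 = -9 + (-2 + X - √(3 + k))/2 = -9 + (-1 + X/2 - √(3 + k)/2) = -10 + X/2 - √(3 + k)/2)
-7657 - T(-93, -41) = -7657 - (-10 + (½)*(-93) - √(3 - 41)/2) = -7657 - (-10 - 93/2 - I*√38/2) = -7657 - (-113/2 - I*√38/2) = -7657 + (113/2 + I*√38/2) = -15201/2 + I*√38/2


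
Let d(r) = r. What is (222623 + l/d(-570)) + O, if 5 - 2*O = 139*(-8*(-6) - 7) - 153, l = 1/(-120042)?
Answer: 15043174268851/68423940 ≈ 2.1985e+5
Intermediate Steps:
l = -1/120042 ≈ -8.3304e-6
O = -5541/2 (O = 5/2 - (139*(-8*(-6) - 7) - 153)/2 = 5/2 - (139*(48 - 7) - 153)/2 = 5/2 - (139*41 - 153)/2 = 5/2 - (5699 - 153)/2 = 5/2 - ½*5546 = 5/2 - 2773 = -5541/2 ≈ -2770.5)
(222623 + l/d(-570)) + O = (222623 - 1/120042/(-570)) - 5541/2 = (222623 - 1/120042*(-1/570)) - 5541/2 = (222623 + 1/68423940) - 5541/2 = 15232742794621/68423940 - 5541/2 = 15043174268851/68423940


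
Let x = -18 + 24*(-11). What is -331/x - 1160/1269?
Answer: 659/2538 ≈ 0.25965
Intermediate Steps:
x = -282 (x = -18 - 264 = -282)
-331/x - 1160/1269 = -331/(-282) - 1160/1269 = -331*(-1/282) - 1160*1/1269 = 331/282 - 1160/1269 = 659/2538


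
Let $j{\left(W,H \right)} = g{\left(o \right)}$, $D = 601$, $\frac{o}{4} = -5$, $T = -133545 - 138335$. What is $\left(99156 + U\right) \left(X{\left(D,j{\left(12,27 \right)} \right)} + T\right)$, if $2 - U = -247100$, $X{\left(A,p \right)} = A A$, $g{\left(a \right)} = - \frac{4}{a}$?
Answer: $30928110818$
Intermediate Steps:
$T = -271880$ ($T = -133545 - 138335 = -271880$)
$o = -20$ ($o = 4 \left(-5\right) = -20$)
$j{\left(W,H \right)} = \frac{1}{5}$ ($j{\left(W,H \right)} = - \frac{4}{-20} = \left(-4\right) \left(- \frac{1}{20}\right) = \frac{1}{5}$)
$X{\left(A,p \right)} = A^{2}$
$U = 247102$ ($U = 2 - -247100 = 2 + 247100 = 247102$)
$\left(99156 + U\right) \left(X{\left(D,j{\left(12,27 \right)} \right)} + T\right) = \left(99156 + 247102\right) \left(601^{2} - 271880\right) = 346258 \left(361201 - 271880\right) = 346258 \cdot 89321 = 30928110818$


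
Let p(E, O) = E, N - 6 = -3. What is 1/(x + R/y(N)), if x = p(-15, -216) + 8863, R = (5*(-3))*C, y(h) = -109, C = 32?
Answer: 109/964912 ≈ 0.00011296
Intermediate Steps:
N = 3 (N = 6 - 3 = 3)
R = -480 (R = (5*(-3))*32 = -15*32 = -480)
x = 8848 (x = -15 + 8863 = 8848)
1/(x + R/y(N)) = 1/(8848 - 480/(-109)) = 1/(8848 - 480*(-1/109)) = 1/(8848 + 480/109) = 1/(964912/109) = 109/964912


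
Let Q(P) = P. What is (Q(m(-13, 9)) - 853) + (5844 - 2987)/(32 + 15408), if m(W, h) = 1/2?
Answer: -13159743/15440 ≈ -852.31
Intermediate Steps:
m(W, h) = ½
(Q(m(-13, 9)) - 853) + (5844 - 2987)/(32 + 15408) = (½ - 853) + (5844 - 2987)/(32 + 15408) = -1705/2 + 2857/15440 = -13159743/15440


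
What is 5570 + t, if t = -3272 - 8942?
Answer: -6644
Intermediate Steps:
t = -12214
5570 + t = 5570 - 12214 = -6644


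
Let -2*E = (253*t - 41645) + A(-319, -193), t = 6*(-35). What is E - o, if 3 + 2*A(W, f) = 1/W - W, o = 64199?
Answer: -21552277/1276 ≈ -16891.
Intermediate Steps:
t = -210
A(W, f) = -3/2 + 1/(2*W) - W/2 (A(W, f) = -3/2 + (1/W - W)/2 = -3/2 + (1/(2*W) - W/2) = -3/2 + 1/(2*W) - W/2)
E = 60365647/1276 (E = -((253*(-210) - 41645) + (½)*(1 - 1*(-319)*(3 - 319))/(-319))/2 = -((-53130 - 41645) + (½)*(-1/319)*(1 - 1*(-319)*(-316)))/2 = -(-94775 + (½)*(-1/319)*(1 - 100804))/2 = -(-94775 + (½)*(-1/319)*(-100803))/2 = -(-94775 + 100803/638)/2 = -½*(-60365647/638) = 60365647/1276 ≈ 47309.)
E - o = 60365647/1276 - 1*64199 = 60365647/1276 - 64199 = -21552277/1276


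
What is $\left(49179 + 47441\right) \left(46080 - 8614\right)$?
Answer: $3619964920$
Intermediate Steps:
$\left(49179 + 47441\right) \left(46080 - 8614\right) = 96620 \cdot 37466 = 3619964920$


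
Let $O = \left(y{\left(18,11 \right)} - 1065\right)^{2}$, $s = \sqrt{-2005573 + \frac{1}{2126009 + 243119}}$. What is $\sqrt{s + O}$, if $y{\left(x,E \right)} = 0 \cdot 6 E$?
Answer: $\frac{\sqrt{397883824714908900 + 296141 i \sqrt{2814203728483452726}}}{592282} \approx 1065.0 + 0.66487 i$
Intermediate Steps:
$s = \frac{i \sqrt{2814203728483452726}}{1184564}$ ($s = \sqrt{-2005573 + \frac{1}{2369128}} = \sqrt{- \frac{4751459150343}{2369128}} = \frac{i \sqrt{2814203728483452726}}{1184564} \approx 1416.2 i$)
$y{\left(x,E \right)} = 0$ ($y{\left(x,E \right)} = 0 E = 0$)
$O = 1134225$ ($O = \left(0 - 1065\right)^{2} = \left(-1065\right)^{2} = 1134225$)
$\sqrt{s + O} = \sqrt{\frac{i \sqrt{2814203728483452726}}{1184564} + 1134225} = \sqrt{1134225 + \frac{i \sqrt{2814203728483452726}}{1184564}}$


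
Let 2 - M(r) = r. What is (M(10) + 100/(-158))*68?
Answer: -46376/79 ≈ -587.04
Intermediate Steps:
M(r) = 2 - r
(M(10) + 100/(-158))*68 = ((2 - 1*10) + 100/(-158))*68 = ((2 - 10) + 100*(-1/158))*68 = (-8 - 50/79)*68 = -682/79*68 = -46376/79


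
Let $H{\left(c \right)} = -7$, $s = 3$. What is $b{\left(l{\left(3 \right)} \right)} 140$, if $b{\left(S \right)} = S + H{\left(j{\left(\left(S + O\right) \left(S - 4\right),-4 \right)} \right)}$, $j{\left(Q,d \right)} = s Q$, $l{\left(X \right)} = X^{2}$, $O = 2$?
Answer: $280$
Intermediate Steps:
$j{\left(Q,d \right)} = 3 Q$
$b{\left(S \right)} = -7 + S$ ($b{\left(S \right)} = S - 7 = -7 + S$)
$b{\left(l{\left(3 \right)} \right)} 140 = \left(-7 + 3^{2}\right) 140 = \left(-7 + 9\right) 140 = 2 \cdot 140 = 280$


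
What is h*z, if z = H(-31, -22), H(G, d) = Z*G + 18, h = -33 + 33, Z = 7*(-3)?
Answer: 0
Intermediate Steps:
Z = -21
h = 0
H(G, d) = 18 - 21*G (H(G, d) = -21*G + 18 = 18 - 21*G)
z = 669 (z = 18 - 21*(-31) = 18 + 651 = 669)
h*z = 0*669 = 0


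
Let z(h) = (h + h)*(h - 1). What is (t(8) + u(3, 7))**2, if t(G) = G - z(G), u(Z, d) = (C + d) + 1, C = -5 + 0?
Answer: 10201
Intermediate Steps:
C = -5
z(h) = 2*h*(-1 + h) (z(h) = (2*h)*(-1 + h) = 2*h*(-1 + h))
u(Z, d) = -4 + d (u(Z, d) = (-5 + d) + 1 = -4 + d)
t(G) = G - 2*G*(-1 + G)
(t(8) + u(3, 7))**2 = (8*(3 - 2*8) + (-4 + 7))**2 = (8*(3 - 16) + 3)**2 = (8*(-13) + 3)**2 = (-104 + 3)**2 = (-101)**2 = 10201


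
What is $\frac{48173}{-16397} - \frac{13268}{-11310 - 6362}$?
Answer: $- \frac{158439465}{72441946} \approx -2.1871$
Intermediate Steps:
$\frac{48173}{-16397} - \frac{13268}{-11310 - 6362} = 48173 \left(- \frac{1}{16397}\right) - \frac{13268}{-11310 - 6362} = - \frac{48173}{16397} - \frac{13268}{-17672} = - \frac{48173}{16397} - - \frac{3317}{4418} = - \frac{48173}{16397} + \frac{3317}{4418} = - \frac{158439465}{72441946}$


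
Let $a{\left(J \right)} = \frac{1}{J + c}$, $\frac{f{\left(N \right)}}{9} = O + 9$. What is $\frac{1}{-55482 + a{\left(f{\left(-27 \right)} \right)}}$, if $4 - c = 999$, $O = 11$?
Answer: $- \frac{815}{45217831} \approx -1.8024 \cdot 10^{-5}$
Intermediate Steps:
$c = -995$ ($c = 4 - 999 = -995$)
$f{\left(N \right)} = 180$ ($f{\left(N \right)} = 9 \left(11 + 9\right) = 9 \cdot 20 = 180$)
$a{\left(J \right)} = \frac{1}{-995 + J}$ ($a{\left(J \right)} = \frac{1}{J - 995} = \frac{1}{-995 + J}$)
$\frac{1}{-55482 + a{\left(f{\left(-27 \right)} \right)}} = \frac{1}{-55482 + \frac{1}{-995 + 180}} = \frac{1}{-55482 + \frac{1}{-815}} = \frac{1}{-55482 - \frac{1}{815}} = \frac{1}{- \frac{45217831}{815}} = - \frac{815}{45217831}$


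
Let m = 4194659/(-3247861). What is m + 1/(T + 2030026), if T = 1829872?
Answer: -16190952636921/12536412178178 ≈ -1.2915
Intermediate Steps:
m = -4194659/3247861 (m = 4194659*(-1/3247861) = -4194659/3247861 ≈ -1.2915)
m + 1/(T + 2030026) = -4194659/3247861 + 1/(1829872 + 2030026) = -4194659/3247861 + 1/3859898 = -16190952636921/12536412178178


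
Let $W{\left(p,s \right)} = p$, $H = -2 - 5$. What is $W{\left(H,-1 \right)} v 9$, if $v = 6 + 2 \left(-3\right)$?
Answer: $0$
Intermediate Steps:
$H = -7$ ($H = -2 - 5 = -7$)
$v = 0$ ($v = 6 - 6 = 0$)
$W{\left(H,-1 \right)} v 9 = \left(-7\right) 0 \cdot 9 = 0 \cdot 9 = 0$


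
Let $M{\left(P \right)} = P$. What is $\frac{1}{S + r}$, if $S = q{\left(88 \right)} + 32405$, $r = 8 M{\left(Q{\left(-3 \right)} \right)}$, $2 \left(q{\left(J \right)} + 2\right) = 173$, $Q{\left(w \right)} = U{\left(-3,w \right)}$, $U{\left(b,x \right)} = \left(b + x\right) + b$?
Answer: $\frac{2}{64835} \approx 3.0848 \cdot 10^{-5}$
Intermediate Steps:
$U{\left(b,x \right)} = x + 2 b$
$Q{\left(w \right)} = -6 + w$ ($Q{\left(w \right)} = w + 2 \left(-3\right) = w - 6 = -6 + w$)
$q{\left(J \right)} = \frac{169}{2}$ ($q{\left(J \right)} = -2 + \frac{1}{2} \cdot 173 = -2 + \frac{173}{2} = \frac{169}{2}$)
$r = -72$ ($r = 8 \left(-6 - 3\right) = 8 \left(-9\right) = -72$)
$S = \frac{64979}{2}$ ($S = \frac{169}{2} + 32405 = \frac{64979}{2} \approx 32490.0$)
$\frac{1}{S + r} = \frac{1}{\frac{64979}{2} - 72} = \frac{1}{\frac{64835}{2}} = \frac{2}{64835}$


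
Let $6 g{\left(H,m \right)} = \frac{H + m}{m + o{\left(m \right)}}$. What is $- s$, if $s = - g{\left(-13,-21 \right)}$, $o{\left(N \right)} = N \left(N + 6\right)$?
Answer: $- \frac{17}{882} \approx -0.019274$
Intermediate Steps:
$o{\left(N \right)} = N \left(6 + N\right)$
$g{\left(H,m \right)} = \frac{H + m}{6 \left(m + m \left(6 + m\right)\right)}$ ($g{\left(H,m \right)} = \frac{\left(H + m\right) \frac{1}{m + m \left(6 + m\right)}}{6} = \frac{\frac{1}{m + m \left(6 + m\right)} \left(H + m\right)}{6} = \frac{H + m}{6 \left(m + m \left(6 + m\right)\right)}$)
$s = \frac{17}{882}$ ($s = - \frac{-13 - 21}{6 \left(-21\right) \left(7 - 21\right)} = - \frac{\left(-1\right) \left(-34\right)}{6 \cdot 21 \left(-14\right)} = - \frac{\left(-1\right) \left(-1\right) \left(-34\right)}{6 \cdot 21 \cdot 14} = \left(-1\right) \left(- \frac{17}{882}\right) = \frac{17}{882} \approx 0.019274$)
$- s = \left(-1\right) \frac{17}{882} = - \frac{17}{882}$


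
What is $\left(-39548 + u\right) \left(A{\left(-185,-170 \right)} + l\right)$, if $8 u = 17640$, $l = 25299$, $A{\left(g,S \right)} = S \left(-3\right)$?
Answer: $-963785487$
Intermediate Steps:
$A{\left(g,S \right)} = - 3 S$
$u = 2205$ ($u = \frac{1}{8} \cdot 17640 = 2205$)
$\left(-39548 + u\right) \left(A{\left(-185,-170 \right)} + l\right) = \left(-39548 + 2205\right) \left(\left(-3\right) \left(-170\right) + 25299\right) = - 37343 \left(510 + 25299\right) = \left(-37343\right) 25809 = -963785487$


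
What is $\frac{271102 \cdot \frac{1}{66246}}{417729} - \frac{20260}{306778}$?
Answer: $- \frac{10780178579567}{163258256715651} \approx -0.066031$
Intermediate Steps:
$\frac{271102 \cdot \frac{1}{66246}}{417729} - \frac{20260}{306778} = 271102 \cdot \frac{1}{66246} \cdot \frac{1}{417729} - \frac{10130}{153389} = \frac{135551}{33123} \cdot \frac{1}{417729} - \frac{10130}{153389} = \frac{10427}{1064341359} - \frac{10130}{153389} = - \frac{10780178579567}{163258256715651}$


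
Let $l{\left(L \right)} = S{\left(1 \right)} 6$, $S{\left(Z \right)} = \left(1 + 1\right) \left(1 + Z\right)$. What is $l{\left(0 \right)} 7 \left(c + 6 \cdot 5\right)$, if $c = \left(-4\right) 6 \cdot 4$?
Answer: $-11088$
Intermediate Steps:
$c = -96$ ($c = \left(-24\right) 4 = -96$)
$S{\left(Z \right)} = 2 + 2 Z$ ($S{\left(Z \right)} = 2 \left(1 + Z\right) = 2 + 2 Z$)
$l{\left(L \right)} = 24$ ($l{\left(L \right)} = \left(2 + 2 \cdot 1\right) 6 = \left(2 + 2\right) 6 = 4 \cdot 6 = 24$)
$l{\left(0 \right)} 7 \left(c + 6 \cdot 5\right) = 24 \cdot 7 \left(-96 + 6 \cdot 5\right) = 168 \left(-96 + 30\right) = 168 \left(-66\right) = -11088$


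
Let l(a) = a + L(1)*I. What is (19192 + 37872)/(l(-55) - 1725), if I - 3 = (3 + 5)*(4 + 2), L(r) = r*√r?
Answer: -8152/247 ≈ -33.004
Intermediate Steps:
L(r) = r^(3/2)
I = 51 (I = 3 + (3 + 5)*(4 + 2) = 3 + 8*6 = 3 + 48 = 51)
l(a) = 51 + a (l(a) = a + 1^(3/2)*51 = a + 1*51 = a + 51 = 51 + a)
(19192 + 37872)/(l(-55) - 1725) = (19192 + 37872)/((51 - 55) - 1725) = 57064/(-4 - 1725) = 57064/(-1729) = 57064*(-1/1729) = -8152/247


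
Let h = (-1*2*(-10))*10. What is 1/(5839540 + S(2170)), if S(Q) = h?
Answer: 1/5839740 ≈ 1.7124e-7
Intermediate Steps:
h = 200 (h = -2*(-10)*10 = 20*10 = 200)
S(Q) = 200
1/(5839540 + S(2170)) = 1/(5839540 + 200) = 1/5839740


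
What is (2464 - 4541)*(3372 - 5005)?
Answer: 3391741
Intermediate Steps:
(2464 - 4541)*(3372 - 5005) = -2077*(-1633) = 3391741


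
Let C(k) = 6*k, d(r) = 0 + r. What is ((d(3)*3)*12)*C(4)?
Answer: 2592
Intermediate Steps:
d(r) = r
((d(3)*3)*12)*C(4) = ((3*3)*12)*(6*4) = (9*12)*24 = 108*24 = 2592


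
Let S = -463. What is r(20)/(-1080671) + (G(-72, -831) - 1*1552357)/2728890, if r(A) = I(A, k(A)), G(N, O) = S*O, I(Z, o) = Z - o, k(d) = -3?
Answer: -630929273377/1474516142595 ≈ -0.42789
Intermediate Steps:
G(N, O) = -463*O
r(A) = 3 + A (r(A) = A - 1*(-3) = A + 3 = 3 + A)
r(20)/(-1080671) + (G(-72, -831) - 1*1552357)/2728890 = (3 + 20)/(-1080671) + (-463*(-831) - 1*1552357)/2728890 = 23*(-1/1080671) + (384753 - 1552357)*(1/2728890) = -23/1080671 - 1167604*1/2728890 = -23/1080671 - 583802/1364445 = -630929273377/1474516142595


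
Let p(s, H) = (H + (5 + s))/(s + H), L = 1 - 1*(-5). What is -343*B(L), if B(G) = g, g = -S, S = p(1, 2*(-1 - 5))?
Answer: 2058/11 ≈ 187.09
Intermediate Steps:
L = 6 (L = 1 + 5 = 6)
p(s, H) = (5 + H + s)/(H + s)
S = 6/11 (S = (5 + 2*(-1 - 5) + 1)/(2*(-1 - 5) + 1) = (5 + 2*(-6) + 1)/(2*(-6) + 1) = (5 - 12 + 1)/(-12 + 1) = -6/(-11) = -1/11*(-6) = 6/11 ≈ 0.54545)
g = -6/11 (g = -1*6/11 = -6/11 ≈ -0.54545)
B(G) = -6/11
-343*B(L) = -343*(-6/11) = 2058/11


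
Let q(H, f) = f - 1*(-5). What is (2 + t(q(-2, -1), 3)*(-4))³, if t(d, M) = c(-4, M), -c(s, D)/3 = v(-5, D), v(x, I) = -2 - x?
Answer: 54872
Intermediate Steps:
q(H, f) = 5 + f (q(H, f) = f + 5 = 5 + f)
c(s, D) = -9 (c(s, D) = -3*(-2 - 1*(-5)) = -3*(-2 + 5) = -3*3 = -9)
t(d, M) = -9
(2 + t(q(-2, -1), 3)*(-4))³ = (2 - 9*(-4))³ = (2 + 36)³ = 38³ = 54872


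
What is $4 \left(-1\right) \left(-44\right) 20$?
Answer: $3520$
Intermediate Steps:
$4 \left(-1\right) \left(-44\right) 20 = \left(-4\right) \left(-44\right) 20 = 176 \cdot 20 = 3520$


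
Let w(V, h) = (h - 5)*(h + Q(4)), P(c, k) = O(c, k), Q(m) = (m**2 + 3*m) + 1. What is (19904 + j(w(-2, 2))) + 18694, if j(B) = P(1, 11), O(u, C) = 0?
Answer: 38598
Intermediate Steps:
Q(m) = 1 + m**2 + 3*m
P(c, k) = 0
w(V, h) = (-5 + h)*(29 + h) (w(V, h) = (h - 5)*(h + (1 + 4**2 + 3*4)) = (-5 + h)*(h + (1 + 16 + 12)) = (-5 + h)*(h + 29) = (-5 + h)*(29 + h))
j(B) = 0
(19904 + j(w(-2, 2))) + 18694 = (19904 + 0) + 18694 = 19904 + 18694 = 38598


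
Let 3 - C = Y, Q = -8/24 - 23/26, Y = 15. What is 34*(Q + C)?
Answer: -17527/39 ≈ -449.41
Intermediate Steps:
Q = -95/78 (Q = -8*1/24 - 23*1/26 = -1/3 - 23/26 = -95/78 ≈ -1.2179)
C = -12 (C = 3 - 1*15 = 3 - 15 = -12)
34*(Q + C) = 34*(-95/78 - 12) = 34*(-1031/78) = -17527/39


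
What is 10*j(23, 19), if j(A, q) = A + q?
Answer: 420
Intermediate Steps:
10*j(23, 19) = 10*(23 + 19) = 10*42 = 420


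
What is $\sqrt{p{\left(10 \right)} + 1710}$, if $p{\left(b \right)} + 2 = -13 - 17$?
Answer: $\sqrt{1678} \approx 40.963$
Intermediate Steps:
$p{\left(b \right)} = -32$ ($p{\left(b \right)} = -2 - 30 = -32$)
$\sqrt{p{\left(10 \right)} + 1710} = \sqrt{-32 + 1710} = \sqrt{1678}$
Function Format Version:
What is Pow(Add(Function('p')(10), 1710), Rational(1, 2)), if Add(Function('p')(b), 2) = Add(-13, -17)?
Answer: Pow(1678, Rational(1, 2)) ≈ 40.963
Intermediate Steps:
Function('p')(b) = -32 (Function('p')(b) = Add(-2, Add(-13, -17)) = Add(-2, -30) = -32)
Pow(Add(Function('p')(10), 1710), Rational(1, 2)) = Pow(Add(-32, 1710), Rational(1, 2)) = Pow(1678, Rational(1, 2))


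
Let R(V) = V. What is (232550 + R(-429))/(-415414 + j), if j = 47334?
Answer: -232121/368080 ≈ -0.63063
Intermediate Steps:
(232550 + R(-429))/(-415414 + j) = (232550 - 429)/(-415414 + 47334) = 232121/(-368080) = 232121*(-1/368080) = -232121/368080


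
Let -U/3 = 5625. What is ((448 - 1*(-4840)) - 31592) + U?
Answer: -43179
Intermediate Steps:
U = -16875 (U = -3*5625 = -16875)
((448 - 1*(-4840)) - 31592) + U = ((448 - 1*(-4840)) - 31592) - 16875 = ((448 + 4840) - 31592) - 16875 = (5288 - 31592) - 16875 = -26304 - 16875 = -43179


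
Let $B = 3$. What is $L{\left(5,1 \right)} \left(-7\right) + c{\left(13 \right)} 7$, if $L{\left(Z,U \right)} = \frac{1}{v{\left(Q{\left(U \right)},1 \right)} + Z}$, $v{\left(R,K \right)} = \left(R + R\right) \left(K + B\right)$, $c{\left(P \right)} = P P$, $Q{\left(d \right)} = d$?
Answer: $\frac{15372}{13} \approx 1182.5$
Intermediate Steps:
$c{\left(P \right)} = P^{2}$
$v{\left(R,K \right)} = 2 R \left(3 + K\right)$ ($v{\left(R,K \right)} = \left(R + R\right) \left(K + 3\right) = 2 R \left(3 + K\right)$)
$L{\left(Z,U \right)} = \frac{1}{Z + 8 U}$ ($L{\left(Z,U \right)} = \frac{1}{2 U \left(3 + 1\right) + Z} = \frac{1}{2 U 4 + Z} = \frac{1}{8 U + Z} = \frac{1}{Z + 8 U}$)
$L{\left(5,1 \right)} \left(-7\right) + c{\left(13 \right)} 7 = \frac{1}{5 + 8 \cdot 1} \left(-7\right) + 13^{2} \cdot 7 = \frac{1}{5 + 8} \left(-7\right) + 169 \cdot 7 = \frac{1}{13} \left(-7\right) + 1183 = - \frac{7}{13} + 1183 = \frac{15372}{13}$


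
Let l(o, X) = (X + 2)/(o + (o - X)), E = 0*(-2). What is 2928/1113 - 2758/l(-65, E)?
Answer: 66510146/371 ≈ 1.7927e+5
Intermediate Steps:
E = 0
l(o, X) = (2 + X)/(-X + 2*o)
2928/1113 - 2758/l(-65, E) = 2928/1113 - 2758*(-1*0 + 2*(-65))/(2 + 0) = 2928*(1/1113) - 2758/(2/(0 - 130)) = 976/371 - 2758/(2/(-130)) = 976/371 - 2758/((-1/130*2)) = 976/371 - 2758/(-1/65) = 976/371 - 2758*(-65) = 976/371 + 179270 = 66510146/371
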